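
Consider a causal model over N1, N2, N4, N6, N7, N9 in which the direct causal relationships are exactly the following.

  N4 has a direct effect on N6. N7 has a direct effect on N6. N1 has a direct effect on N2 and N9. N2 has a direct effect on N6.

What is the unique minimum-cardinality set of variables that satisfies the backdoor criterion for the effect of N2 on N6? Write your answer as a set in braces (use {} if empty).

{}

Variables eligible for adjustment (non-descendants of N2, excluding N2 and N6): {N1, N4, N7, N9}.
Backdoor paths from N2 to N6:
  (none)
With no backdoor paths the empty set already satisfies the criterion, and it is trivially minimal.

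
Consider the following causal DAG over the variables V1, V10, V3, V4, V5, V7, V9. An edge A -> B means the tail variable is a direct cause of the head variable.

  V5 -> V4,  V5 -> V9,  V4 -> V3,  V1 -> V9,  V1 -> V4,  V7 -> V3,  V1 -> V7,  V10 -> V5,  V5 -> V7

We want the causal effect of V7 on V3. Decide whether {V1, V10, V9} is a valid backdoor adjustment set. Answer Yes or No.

No

Backdoor paths from V7 to V3 (paths whose first edge points into V7):
  P1: V7 <- V5 -> V4 -> V3
  P2: V7 <- V5 -> V9 <- V1 -> V4 -> V3
  P3: V7 <- V1 -> V4 -> V3
  P4: V7 <- V1 -> V9 <- V5 -> V4 -> V3
Condition 1 (no descendant of V7 in the set): holds — descendants of V7 are {V3}; none are in {V1, V10, V9}.
Condition 2 (every backdoor path blocked by {V1, V10, V9}):
  P1: open — no interior node is in the conditioning set.
  P2: blocked at fork node V1 ∈ conditioning set.
  P3: blocked at fork node V1 ∈ conditioning set.
  P4: blocked at fork node V1 ∈ conditioning set.
{V1, V10, V9} does not satisfy the backdoor criterion.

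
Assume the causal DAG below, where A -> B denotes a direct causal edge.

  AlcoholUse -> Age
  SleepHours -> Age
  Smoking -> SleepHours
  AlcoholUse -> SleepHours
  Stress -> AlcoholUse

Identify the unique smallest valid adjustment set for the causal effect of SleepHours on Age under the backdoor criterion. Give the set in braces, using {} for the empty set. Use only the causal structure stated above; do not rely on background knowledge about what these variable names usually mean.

Variables eligible for adjustment (non-descendants of SleepHours, excluding SleepHours and Age): {AlcoholUse, Smoking, Stress}.
Backdoor paths from SleepHours to Age:
  P1: SleepHours <- AlcoholUse -> Age
The empty set is not sufficient: P1 (SleepHours <- AlcoholUse -> Age) has no collider blocking it and no conditioned non-collider, so it is open.
Try {AlcoholUse}:
  P1: blocked at fork node AlcoholUse ∈ conditioning set.
{AlcoholUse} contains no descendant of SleepHours and blocks every backdoor path.
No other singleton works — e.g. {Smoking} leaves P1 open — so {AlcoholUse} is the unique smallest valid adjustment set.

{AlcoholUse}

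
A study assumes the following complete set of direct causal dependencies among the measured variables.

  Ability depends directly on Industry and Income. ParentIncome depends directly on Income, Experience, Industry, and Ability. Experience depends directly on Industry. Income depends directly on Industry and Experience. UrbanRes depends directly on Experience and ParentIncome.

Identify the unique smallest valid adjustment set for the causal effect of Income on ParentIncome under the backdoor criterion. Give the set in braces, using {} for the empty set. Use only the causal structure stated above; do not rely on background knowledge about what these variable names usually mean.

{Experience, Industry}

Variables eligible for adjustment (non-descendants of Income, excluding Income and ParentIncome): {Experience, Industry}.
Backdoor paths from Income to ParentIncome:
  P1: Income <- Industry -> Experience -> ParentIncome
  P2: Income <- Industry -> Experience -> UrbanRes <- ParentIncome
  P3: Income <- Industry -> Ability -> ParentIncome
  P4: Income <- Industry -> ParentIncome
  P5: Income <- Experience <- Industry -> Ability -> ParentIncome
  P6: Income <- Experience <- Industry -> ParentIncome
  P7: Income <- Experience -> ParentIncome
  P8: Income <- Experience -> UrbanRes <- ParentIncome
The empty set is not sufficient: P1 (Income <- Industry -> Experience -> ParentIncome) has no collider blocking it and no conditioned non-collider, so it is open.
Try {Experience, Industry}:
  P1: blocked at fork node Industry ∈ conditioning set.
  P2: blocked at fork node Industry ∈ conditioning set.
  P3: blocked at fork node Industry ∈ conditioning set.
  P4: blocked at fork node Industry ∈ conditioning set.
  P5: blocked at chain node Experience ∈ conditioning set.
  P6: blocked at chain node Experience ∈ conditioning set.
  P7: blocked at fork node Experience ∈ conditioning set.
  P8: blocked at fork node Experience ∈ conditioning set.
{Experience, Industry} contains no descendant of Income and blocks every backdoor path.
Every element of {Experience, Industry} is needed (dropping Experience leaves P7 open; dropping Industry leaves P3 open), so no proper subset is valid.
Among all size-2 subsets of the eligible variables, only {Experience, Industry} blocks every backdoor path, so it is the unique smallest valid adjustment set.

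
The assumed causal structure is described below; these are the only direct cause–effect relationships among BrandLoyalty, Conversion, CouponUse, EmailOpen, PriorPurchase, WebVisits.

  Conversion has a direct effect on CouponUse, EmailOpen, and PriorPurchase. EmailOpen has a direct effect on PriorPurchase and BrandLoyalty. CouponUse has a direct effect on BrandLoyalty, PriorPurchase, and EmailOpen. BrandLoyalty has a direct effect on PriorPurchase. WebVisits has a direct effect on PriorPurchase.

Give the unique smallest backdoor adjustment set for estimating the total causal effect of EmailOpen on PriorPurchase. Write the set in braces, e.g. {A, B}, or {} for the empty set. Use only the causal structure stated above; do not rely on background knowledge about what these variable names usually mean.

{Conversion, CouponUse}

Variables eligible for adjustment (non-descendants of EmailOpen, excluding EmailOpen and PriorPurchase): {Conversion, CouponUse, WebVisits}.
Backdoor paths from EmailOpen to PriorPurchase:
  P1: EmailOpen <- Conversion -> CouponUse -> BrandLoyalty -> PriorPurchase
  P2: EmailOpen <- Conversion -> CouponUse -> PriorPurchase
  P3: EmailOpen <- Conversion -> PriorPurchase
  P4: EmailOpen <- CouponUse <- Conversion -> PriorPurchase
  P5: EmailOpen <- CouponUse -> BrandLoyalty -> PriorPurchase
  P6: EmailOpen <- CouponUse -> PriorPurchase
The empty set is not sufficient: P1 (EmailOpen <- Conversion -> CouponUse -> BrandLoyalty -> PriorPurchase) has no collider blocking it and no conditioned non-collider, so it is open.
Try {Conversion, CouponUse}:
  P1: blocked at fork node Conversion ∈ conditioning set.
  P2: blocked at fork node Conversion ∈ conditioning set.
  P3: blocked at fork node Conversion ∈ conditioning set.
  P4: blocked at chain node CouponUse ∈ conditioning set.
  P5: blocked at fork node CouponUse ∈ conditioning set.
  P6: blocked at fork node CouponUse ∈ conditioning set.
{Conversion, CouponUse} contains no descendant of EmailOpen and blocks every backdoor path.
Every element of {Conversion, CouponUse} is needed (dropping Conversion leaves P3 open; dropping CouponUse leaves P5 open), so no proper subset is valid.
Among all size-2 subsets of the eligible variables, only {Conversion, CouponUse} blocks every backdoor path, so it is the unique smallest valid adjustment set.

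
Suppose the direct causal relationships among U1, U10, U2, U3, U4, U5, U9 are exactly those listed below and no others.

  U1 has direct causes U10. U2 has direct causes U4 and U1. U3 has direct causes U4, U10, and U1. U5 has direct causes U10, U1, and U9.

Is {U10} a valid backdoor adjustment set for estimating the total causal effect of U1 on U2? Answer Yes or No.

Yes

Backdoor paths from U1 to U2 (paths whose first edge points into U1):
  P1: U1 <- U10 -> U3 <- U4 -> U2
Condition 1 (no descendant of U1 in the set): holds — descendants of U1 are {U2, U3, U5}; none are in {U10}.
Condition 2 (every backdoor path blocked by {U10}):
  P1: blocked at fork node U10 ∈ conditioning set.
{U10} satisfies the backdoor criterion.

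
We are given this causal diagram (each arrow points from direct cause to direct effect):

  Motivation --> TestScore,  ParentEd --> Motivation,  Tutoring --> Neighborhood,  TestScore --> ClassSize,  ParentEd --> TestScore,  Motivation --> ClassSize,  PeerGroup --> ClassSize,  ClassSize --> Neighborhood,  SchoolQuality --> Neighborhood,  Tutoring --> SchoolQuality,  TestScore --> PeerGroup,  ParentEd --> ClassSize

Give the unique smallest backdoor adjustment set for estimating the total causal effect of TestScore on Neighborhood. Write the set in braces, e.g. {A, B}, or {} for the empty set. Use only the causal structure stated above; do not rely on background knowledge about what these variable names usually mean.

{Motivation, ParentEd}

Variables eligible for adjustment (non-descendants of TestScore, excluding TestScore and Neighborhood): {Motivation, ParentEd, SchoolQuality, Tutoring}.
Backdoor paths from TestScore to Neighborhood:
  P1: TestScore <- ParentEd -> Motivation -> ClassSize -> Neighborhood
  P2: TestScore <- ParentEd -> ClassSize -> Neighborhood
  P3: TestScore <- Motivation <- ParentEd -> ClassSize -> Neighborhood
  P4: TestScore <- Motivation -> ClassSize -> Neighborhood
The empty set is not sufficient: P1 (TestScore <- ParentEd -> Motivation -> ClassSize -> Neighborhood) has no collider blocking it and no conditioned non-collider, so it is open.
Try {Motivation, ParentEd}:
  P1: blocked at fork node ParentEd ∈ conditioning set.
  P2: blocked at fork node ParentEd ∈ conditioning set.
  P3: blocked at chain node Motivation ∈ conditioning set.
  P4: blocked at fork node Motivation ∈ conditioning set.
{Motivation, ParentEd} contains no descendant of TestScore and blocks every backdoor path.
Every element of {Motivation, ParentEd} is needed (dropping Motivation leaves P4 open; dropping ParentEd leaves P2 open), so no proper subset is valid.
Among all size-2 subsets of the eligible variables, only {Motivation, ParentEd} blocks every backdoor path, so it is the unique smallest valid adjustment set.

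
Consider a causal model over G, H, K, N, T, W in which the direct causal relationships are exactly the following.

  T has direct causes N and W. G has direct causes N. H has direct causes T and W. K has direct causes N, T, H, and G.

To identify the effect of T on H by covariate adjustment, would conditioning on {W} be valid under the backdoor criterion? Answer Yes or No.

Backdoor paths from T to H (paths whose first edge points into T):
  P1: T <- W -> H
  P2: T <- N -> G -> K <- H
  P3: T <- N -> K <- H
Condition 1 (no descendant of T in the set): holds — descendants of T are {H, K}; none are in {W}.
Condition 2 (every backdoor path blocked by {W}):
  P1: blocked at fork node W ∈ conditioning set.
  P2: blocked at collider K (neither it nor any descendant is in the conditioning set).
  P3: blocked at collider K (neither it nor any descendant is in the conditioning set).
{W} satisfies the backdoor criterion.

Yes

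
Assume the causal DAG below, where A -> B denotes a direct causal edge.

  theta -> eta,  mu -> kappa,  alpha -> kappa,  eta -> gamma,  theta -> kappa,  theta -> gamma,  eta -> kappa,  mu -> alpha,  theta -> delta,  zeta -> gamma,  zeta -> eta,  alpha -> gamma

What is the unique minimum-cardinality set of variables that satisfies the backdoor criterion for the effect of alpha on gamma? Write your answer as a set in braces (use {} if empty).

{}

Variables eligible for adjustment (non-descendants of alpha, excluding alpha and gamma): {delta, eta, mu, theta, zeta}.
Backdoor paths from alpha to gamma:
  P1: alpha <- mu -> kappa <- theta -> eta <- zeta -> gamma
  P2: alpha <- mu -> kappa <- theta -> eta -> gamma
  P3: alpha <- mu -> kappa <- theta -> gamma
  P4: alpha <- mu -> kappa <- eta <- theta -> gamma
  P5: alpha <- mu -> kappa <- eta <- zeta -> gamma
  P6: alpha <- mu -> kappa <- eta -> gamma
Each backdoor path contains an unconditioned collider, so every path is already blocked with the empty conditioning set:
  P1: blocked at collider kappa (neither it nor any descendant is in the conditioning set).
  P2: blocked at collider kappa (neither it nor any descendant is in the conditioning set).
  P3: blocked at collider kappa (neither it nor any descendant is in the conditioning set).
  P4: blocked at collider kappa (neither it nor any descendant is in the conditioning set).
  P5: blocked at collider kappa (neither it nor any descendant is in the conditioning set).
  P6: blocked at collider kappa (neither it nor any descendant is in the conditioning set).
The empty set is therefore the unique smallest valid set.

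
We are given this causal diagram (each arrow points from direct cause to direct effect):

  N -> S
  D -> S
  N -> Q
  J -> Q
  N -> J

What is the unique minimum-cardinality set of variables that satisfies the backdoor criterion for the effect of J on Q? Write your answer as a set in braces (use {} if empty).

Variables eligible for adjustment (non-descendants of J, excluding J and Q): {D, N, S}.
Backdoor paths from J to Q:
  P1: J <- N -> Q
The empty set is not sufficient: P1 (J <- N -> Q) has no collider blocking it and no conditioned non-collider, so it is open.
Try {N}:
  P1: blocked at fork node N ∈ conditioning set.
{N} contains no descendant of J and blocks every backdoor path.
No other singleton works — e.g. {D} leaves P1 open — so {N} is the unique smallest valid adjustment set.

{N}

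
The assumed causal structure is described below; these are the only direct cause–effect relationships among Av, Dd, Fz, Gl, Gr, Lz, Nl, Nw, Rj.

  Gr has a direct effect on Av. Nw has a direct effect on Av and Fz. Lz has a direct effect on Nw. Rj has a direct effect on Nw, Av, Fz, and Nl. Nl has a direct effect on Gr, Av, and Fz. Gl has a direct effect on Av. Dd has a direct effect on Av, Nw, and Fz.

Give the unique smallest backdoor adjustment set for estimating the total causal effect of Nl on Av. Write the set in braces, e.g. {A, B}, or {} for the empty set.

{Rj}

Variables eligible for adjustment (non-descendants of Nl, excluding Nl and Av): {Dd, Gl, Lz, Nw, Rj}.
Backdoor paths from Nl to Av:
  P1: Nl <- Rj -> Nw <- Dd -> Av
  P2: Nl <- Rj -> Nw -> Av
  P3: Nl <- Rj -> Nw -> Fz <- Dd -> Av
  P4: Nl <- Rj -> Av
  P5: Nl <- Rj -> Fz <- Dd -> Nw -> Av
  P6: Nl <- Rj -> Fz <- Dd -> Av
  P7: Nl <- Rj -> Fz <- Nw <- Dd -> Av
  P8: Nl <- Rj -> Fz <- Nw -> Av
The empty set is not sufficient: P2 (Nl <- Rj -> Nw -> Av) has no collider blocking it and no conditioned non-collider, so it is open.
Try {Rj}:
  P1: blocked at fork node Rj ∈ conditioning set.
  P2: blocked at fork node Rj ∈ conditioning set.
  P3: blocked at fork node Rj ∈ conditioning set.
  P4: blocked at fork node Rj ∈ conditioning set.
  P5: blocked at fork node Rj ∈ conditioning set.
  P6: blocked at fork node Rj ∈ conditioning set.
  P7: blocked at fork node Rj ∈ conditioning set.
  P8: blocked at fork node Rj ∈ conditioning set.
{Rj} contains no descendant of Nl and blocks every backdoor path.
No other singleton works — e.g. {Gl} leaves P2 open — so {Rj} is the unique smallest valid adjustment set.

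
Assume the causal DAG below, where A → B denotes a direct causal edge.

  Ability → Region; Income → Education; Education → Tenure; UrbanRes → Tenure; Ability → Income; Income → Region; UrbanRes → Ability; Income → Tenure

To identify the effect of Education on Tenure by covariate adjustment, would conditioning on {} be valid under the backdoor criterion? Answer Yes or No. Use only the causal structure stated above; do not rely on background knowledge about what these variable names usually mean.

No

Backdoor paths from Education to Tenure (paths whose first edge points into Education):
  P1: Education <- Income <- Ability <- UrbanRes -> Tenure
  P2: Education <- Income -> Region <- Ability <- UrbanRes -> Tenure
  P3: Education <- Income -> Tenure
Condition 1 (no descendant of Education in the set): holds — descendants of Education are {Tenure}; none are in {}.
Condition 2 (every backdoor path blocked by {}):
  P1: open — no interior node is in the conditioning set.
  P2: blocked at collider Region (neither it nor any descendant is in the conditioning set).
  P3: open — no interior node is in the conditioning set.
{} does not satisfy the backdoor criterion.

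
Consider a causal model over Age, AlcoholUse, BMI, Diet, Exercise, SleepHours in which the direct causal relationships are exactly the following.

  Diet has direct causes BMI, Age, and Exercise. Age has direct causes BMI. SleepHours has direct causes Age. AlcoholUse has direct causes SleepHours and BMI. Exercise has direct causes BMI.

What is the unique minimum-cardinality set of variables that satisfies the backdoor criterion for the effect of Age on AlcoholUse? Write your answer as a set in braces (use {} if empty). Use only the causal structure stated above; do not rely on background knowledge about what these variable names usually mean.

{BMI}

Variables eligible for adjustment (non-descendants of Age, excluding Age and AlcoholUse): {BMI, Exercise}.
Backdoor paths from Age to AlcoholUse:
  P1: Age <- BMI -> AlcoholUse
The empty set is not sufficient: P1 (Age <- BMI -> AlcoholUse) has no collider blocking it and no conditioned non-collider, so it is open.
Try {BMI}:
  P1: blocked at fork node BMI ∈ conditioning set.
{BMI} contains no descendant of Age and blocks every backdoor path.
No other singleton works — e.g. {Exercise} leaves P1 open — so {BMI} is the unique smallest valid adjustment set.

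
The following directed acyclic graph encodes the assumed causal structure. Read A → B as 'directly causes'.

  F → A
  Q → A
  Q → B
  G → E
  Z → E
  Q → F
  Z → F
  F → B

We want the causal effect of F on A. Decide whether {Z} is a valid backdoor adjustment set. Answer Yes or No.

No

Backdoor paths from F to A (paths whose first edge points into F):
  P1: F <- Q -> A
Condition 1 (no descendant of F in the set): holds — descendants of F are {A, B}; none are in {Z}.
Condition 2 (every backdoor path blocked by {Z}):
  P1: open — no interior node is in the conditioning set.
{Z} does not satisfy the backdoor criterion.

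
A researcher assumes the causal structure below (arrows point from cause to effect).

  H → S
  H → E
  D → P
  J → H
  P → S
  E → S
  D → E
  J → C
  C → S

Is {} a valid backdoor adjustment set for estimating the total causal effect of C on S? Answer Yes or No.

Backdoor paths from C to S (paths whose first edge points into C):
  P1: C <- J -> H -> E <- D -> P -> S
  P2: C <- J -> H -> E -> S
  P3: C <- J -> H -> S
Condition 1 (no descendant of C in the set): holds — descendants of C are {S}; none are in {}.
Condition 2 (every backdoor path blocked by {}):
  P1: blocked at collider E (neither it nor any descendant is in the conditioning set).
  P2: open — no interior node is in the conditioning set.
  P3: open — no interior node is in the conditioning set.
{} does not satisfy the backdoor criterion.

No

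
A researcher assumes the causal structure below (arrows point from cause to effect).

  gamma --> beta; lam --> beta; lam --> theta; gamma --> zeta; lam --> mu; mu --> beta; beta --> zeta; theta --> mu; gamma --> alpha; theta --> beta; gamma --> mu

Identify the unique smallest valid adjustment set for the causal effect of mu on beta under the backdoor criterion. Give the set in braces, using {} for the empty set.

Variables eligible for adjustment (non-descendants of mu, excluding mu and beta): {alpha, gamma, lam, theta}.
Backdoor paths from mu to beta:
  P1: mu <- gamma -> beta
  P2: mu <- gamma -> zeta <- beta
  P3: mu <- lam -> theta -> beta
  P4: mu <- lam -> beta
  P5: mu <- theta <- lam -> beta
  P6: mu <- theta -> beta
The empty set is not sufficient: P1 (mu <- gamma -> beta) has no collider blocking it and no conditioned non-collider, so it is open.
Try {gamma, lam, theta}:
  P1: blocked at fork node gamma ∈ conditioning set.
  P2: blocked at fork node gamma ∈ conditioning set.
  P3: blocked at fork node lam ∈ conditioning set.
  P4: blocked at fork node lam ∈ conditioning set.
  P5: blocked at chain node theta ∈ conditioning set.
  P6: blocked at fork node theta ∈ conditioning set.
{gamma, lam, theta} contains no descendant of mu and blocks every backdoor path.
Every element of {gamma, lam, theta} is needed (dropping gamma leaves P1 open; dropping lam leaves P4 open; dropping theta leaves P6 open), so no proper subset is valid.
Among all size-3 subsets of the eligible variables, only {gamma, lam, theta} blocks every backdoor path, so it is the unique smallest valid adjustment set.

{gamma, lam, theta}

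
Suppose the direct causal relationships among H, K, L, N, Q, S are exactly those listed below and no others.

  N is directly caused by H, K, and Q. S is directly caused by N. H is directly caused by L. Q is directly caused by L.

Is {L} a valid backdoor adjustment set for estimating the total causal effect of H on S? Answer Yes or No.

Yes

Backdoor paths from H to S (paths whose first edge points into H):
  P1: H <- L -> Q -> N -> S
Condition 1 (no descendant of H in the set): holds — descendants of H are {N, S}; none are in {L}.
Condition 2 (every backdoor path blocked by {L}):
  P1: blocked at fork node L ∈ conditioning set.
{L} satisfies the backdoor criterion.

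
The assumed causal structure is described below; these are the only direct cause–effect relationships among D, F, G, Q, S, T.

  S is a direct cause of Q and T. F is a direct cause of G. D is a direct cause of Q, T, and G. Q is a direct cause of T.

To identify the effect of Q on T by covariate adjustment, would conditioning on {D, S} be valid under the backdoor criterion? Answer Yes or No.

Yes

Backdoor paths from Q to T (paths whose first edge points into Q):
  P1: Q <- S -> T
  P2: Q <- D -> T
Condition 1 (no descendant of Q in the set): holds — descendants of Q are {T}; none are in {D, S}.
Condition 2 (every backdoor path blocked by {D, S}):
  P1: blocked at fork node S ∈ conditioning set.
  P2: blocked at fork node D ∈ conditioning set.
{D, S} satisfies the backdoor criterion.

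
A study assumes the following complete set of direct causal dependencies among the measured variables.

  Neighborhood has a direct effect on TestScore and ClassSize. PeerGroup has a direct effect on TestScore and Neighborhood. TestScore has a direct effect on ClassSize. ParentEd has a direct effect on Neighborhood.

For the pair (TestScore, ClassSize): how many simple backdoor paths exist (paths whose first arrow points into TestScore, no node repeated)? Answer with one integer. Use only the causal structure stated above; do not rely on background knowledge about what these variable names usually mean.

A backdoor path from TestScore to ClassSize is any simple undirected path whose first edge points into TestScore (i.e. leaves TestScore via a parent).
Parents of TestScore: {Neighborhood, PeerGroup}.
Enumerating:
  P1: TestScore <- PeerGroup -> Neighborhood -> ClassSize
  P2: TestScore <- Neighborhood -> ClassSize
That exhausts the simple backdoor paths. Count: 2.

2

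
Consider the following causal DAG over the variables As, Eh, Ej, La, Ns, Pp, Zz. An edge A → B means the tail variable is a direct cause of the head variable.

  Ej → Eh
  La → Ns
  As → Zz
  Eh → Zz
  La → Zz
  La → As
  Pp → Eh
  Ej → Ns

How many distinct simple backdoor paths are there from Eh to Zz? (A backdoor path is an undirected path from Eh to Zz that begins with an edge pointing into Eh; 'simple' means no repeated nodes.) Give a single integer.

2

A backdoor path from Eh to Zz is any simple undirected path whose first edge points into Eh (i.e. leaves Eh via a parent).
Parents of Eh: {Ej, Pp}.
Enumerating:
  P1: Eh <- Ej -> Ns <- La -> As -> Zz
  P2: Eh <- Ej -> Ns <- La -> Zz
That exhausts the simple backdoor paths. Count: 2.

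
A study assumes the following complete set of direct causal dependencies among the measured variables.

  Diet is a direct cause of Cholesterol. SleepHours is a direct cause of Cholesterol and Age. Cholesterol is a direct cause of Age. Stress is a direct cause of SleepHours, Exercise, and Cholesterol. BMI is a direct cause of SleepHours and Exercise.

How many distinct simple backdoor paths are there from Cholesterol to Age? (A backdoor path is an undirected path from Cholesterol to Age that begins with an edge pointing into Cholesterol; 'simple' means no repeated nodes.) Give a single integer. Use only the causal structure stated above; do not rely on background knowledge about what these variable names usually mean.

A backdoor path from Cholesterol to Age is any simple undirected path whose first edge points into Cholesterol (i.e. leaves Cholesterol via a parent).
Parents of Cholesterol: {Diet, SleepHours, Stress}.
Enumerating:
  P1: Cholesterol <- Stress -> SleepHours -> Age
  P2: Cholesterol <- Stress -> Exercise <- BMI -> SleepHours -> Age
  P3: Cholesterol <- SleepHours -> Age
That exhausts the simple backdoor paths. Count: 3.

3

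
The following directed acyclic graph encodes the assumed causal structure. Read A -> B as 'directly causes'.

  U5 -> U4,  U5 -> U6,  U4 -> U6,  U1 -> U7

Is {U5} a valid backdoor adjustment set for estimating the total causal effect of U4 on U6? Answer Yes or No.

Backdoor paths from U4 to U6 (paths whose first edge points into U4):
  P1: U4 <- U5 -> U6
Condition 1 (no descendant of U4 in the set): holds — descendants of U4 are {U6}; none are in {U5}.
Condition 2 (every backdoor path blocked by {U5}):
  P1: blocked at fork node U5 ∈ conditioning set.
{U5} satisfies the backdoor criterion.

Yes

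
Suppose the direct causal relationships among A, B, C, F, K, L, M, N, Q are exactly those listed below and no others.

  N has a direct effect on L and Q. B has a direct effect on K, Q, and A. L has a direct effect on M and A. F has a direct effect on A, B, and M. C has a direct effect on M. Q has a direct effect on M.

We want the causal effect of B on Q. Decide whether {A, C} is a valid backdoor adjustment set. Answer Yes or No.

Backdoor paths from B to Q (paths whose first edge points into B):
  P1: B <- F -> A <- L <- N -> Q
  P2: B <- F -> A <- L -> M <- Q
  P3: B <- F -> M <- L <- N -> Q
  P4: B <- F -> M <- Q
Condition 1 (no descendant of B in the set): FAILS — A is a descendant of B.
Condition 2 (every backdoor path blocked by {A, C}):
  P1: open — collider(s) A are conditioned on (or have a conditioned descendant) and no non-collider on the path is in the set.
  P2: blocked at collider M (neither it nor any descendant is in the conditioning set).
  P3: blocked at collider M (neither it nor any descendant is in the conditioning set).
  P4: blocked at collider M (neither it nor any descendant is in the conditioning set).
{A, C} does not satisfy the backdoor criterion.

No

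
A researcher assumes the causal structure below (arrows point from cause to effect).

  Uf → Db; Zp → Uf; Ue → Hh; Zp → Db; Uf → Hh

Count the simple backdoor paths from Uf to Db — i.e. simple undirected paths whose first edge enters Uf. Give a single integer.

A backdoor path from Uf to Db is any simple undirected path whose first edge points into Uf (i.e. leaves Uf via a parent).
Parents of Uf: {Zp}.
Enumerating:
  P1: Uf <- Zp -> Db
That exhausts the simple backdoor paths. Count: 1.

1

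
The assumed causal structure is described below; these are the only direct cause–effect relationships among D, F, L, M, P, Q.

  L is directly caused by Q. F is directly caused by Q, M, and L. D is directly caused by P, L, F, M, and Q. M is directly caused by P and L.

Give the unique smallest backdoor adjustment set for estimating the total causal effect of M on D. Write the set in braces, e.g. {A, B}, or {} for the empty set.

Variables eligible for adjustment (non-descendants of M, excluding M and D): {L, P, Q}.
Backdoor paths from M to D:
  P1: M <- P -> D
  P2: M <- L <- Q -> F -> D
  P3: M <- L <- Q -> D
  P4: M <- L -> F <- Q -> D
  P5: M <- L -> F -> D
  P6: M <- L -> D
The empty set is not sufficient: P1 (M <- P -> D) has no collider blocking it and no conditioned non-collider, so it is open.
Try {L, P}:
  P1: blocked at fork node P ∈ conditioning set.
  P2: blocked at chain node L ∈ conditioning set.
  P3: blocked at chain node L ∈ conditioning set.
  P4: blocked at fork node L ∈ conditioning set.
  P5: blocked at fork node L ∈ conditioning set.
  P6: blocked at fork node L ∈ conditioning set.
{L, P} contains no descendant of M and blocks every backdoor path.
Every element of {L, P} is needed (dropping L leaves P2 open; dropping P leaves P1 open), so no proper subset is valid.
Among all size-2 subsets of the eligible variables, only {L, P} blocks every backdoor path, so it is the unique smallest valid adjustment set.

{L, P}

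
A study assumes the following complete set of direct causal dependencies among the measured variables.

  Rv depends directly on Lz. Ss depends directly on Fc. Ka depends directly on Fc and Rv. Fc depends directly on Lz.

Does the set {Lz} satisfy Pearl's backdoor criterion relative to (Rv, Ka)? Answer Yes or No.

Backdoor paths from Rv to Ka (paths whose first edge points into Rv):
  P1: Rv <- Lz -> Fc -> Ka
Condition 1 (no descendant of Rv in the set): holds — descendants of Rv are {Ka}; none are in {Lz}.
Condition 2 (every backdoor path blocked by {Lz}):
  P1: blocked at fork node Lz ∈ conditioning set.
{Lz} satisfies the backdoor criterion.

Yes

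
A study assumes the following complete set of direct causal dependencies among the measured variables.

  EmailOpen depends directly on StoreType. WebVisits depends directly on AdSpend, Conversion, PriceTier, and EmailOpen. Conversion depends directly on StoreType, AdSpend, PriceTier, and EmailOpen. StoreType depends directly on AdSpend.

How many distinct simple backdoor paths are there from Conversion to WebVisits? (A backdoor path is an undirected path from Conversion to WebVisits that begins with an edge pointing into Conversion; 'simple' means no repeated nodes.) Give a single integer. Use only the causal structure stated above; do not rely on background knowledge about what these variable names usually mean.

A backdoor path from Conversion to WebVisits is any simple undirected path whose first edge points into Conversion (i.e. leaves Conversion via a parent).
Parents of Conversion: {AdSpend, EmailOpen, PriceTier, StoreType}.
Enumerating:
  P1: Conversion <- AdSpend -> StoreType -> EmailOpen -> WebVisits
  P2: Conversion <- AdSpend -> WebVisits
  P3: Conversion <- StoreType <- AdSpend -> WebVisits
  P4: Conversion <- StoreType -> EmailOpen -> WebVisits
  P5: Conversion <- PriceTier -> WebVisits
  P6: Conversion <- EmailOpen <- StoreType <- AdSpend -> WebVisits
  P7: Conversion <- EmailOpen -> WebVisits
That exhausts the simple backdoor paths. Count: 7.

7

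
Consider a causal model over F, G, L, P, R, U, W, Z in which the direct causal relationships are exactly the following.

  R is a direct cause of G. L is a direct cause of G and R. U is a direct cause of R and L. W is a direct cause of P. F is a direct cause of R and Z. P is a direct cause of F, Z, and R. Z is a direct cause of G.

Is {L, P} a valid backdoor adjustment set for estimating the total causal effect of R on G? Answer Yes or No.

Backdoor paths from R to G (paths whose first edge points into R):
  P1: R <- U -> L -> G
  P2: R <- P -> F -> Z -> G
  P3: R <- P -> Z -> G
  P4: R <- F <- P -> Z -> G
  P5: R <- F -> Z -> G
  P6: R <- L -> G
Condition 1 (no descendant of R in the set): holds — descendants of R are {G}; none are in {L, P}.
Condition 2 (every backdoor path blocked by {L, P}):
  P1: blocked at chain node L ∈ conditioning set.
  P2: blocked at fork node P ∈ conditioning set.
  P3: blocked at fork node P ∈ conditioning set.
  P4: blocked at fork node P ∈ conditioning set.
  P5: open — no interior node is in the conditioning set.
  P6: blocked at fork node L ∈ conditioning set.
{L, P} does not satisfy the backdoor criterion.

No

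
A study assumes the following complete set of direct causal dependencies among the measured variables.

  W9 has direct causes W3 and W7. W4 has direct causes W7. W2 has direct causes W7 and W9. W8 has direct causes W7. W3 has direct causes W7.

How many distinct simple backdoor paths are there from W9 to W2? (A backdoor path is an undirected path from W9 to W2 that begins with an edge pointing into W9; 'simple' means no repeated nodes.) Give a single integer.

2

A backdoor path from W9 to W2 is any simple undirected path whose first edge points into W9 (i.e. leaves W9 via a parent).
Parents of W9: {W3, W7}.
Enumerating:
  P1: W9 <- W7 -> W2
  P2: W9 <- W3 <- W7 -> W2
That exhausts the simple backdoor paths. Count: 2.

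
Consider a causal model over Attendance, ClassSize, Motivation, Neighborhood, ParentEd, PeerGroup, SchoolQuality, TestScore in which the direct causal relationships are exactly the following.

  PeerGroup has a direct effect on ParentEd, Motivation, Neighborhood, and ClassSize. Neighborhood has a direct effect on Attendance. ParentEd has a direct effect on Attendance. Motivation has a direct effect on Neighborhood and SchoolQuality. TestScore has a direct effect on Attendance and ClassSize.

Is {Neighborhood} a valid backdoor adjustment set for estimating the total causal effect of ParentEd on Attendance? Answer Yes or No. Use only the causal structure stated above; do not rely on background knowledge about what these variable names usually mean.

Yes

Backdoor paths from ParentEd to Attendance (paths whose first edge points into ParentEd):
  P1: ParentEd <- PeerGroup -> Motivation -> Neighborhood -> Attendance
  P2: ParentEd <- PeerGroup -> ClassSize <- TestScore -> Attendance
  P3: ParentEd <- PeerGroup -> Neighborhood -> Attendance
Condition 1 (no descendant of ParentEd in the set): holds — descendants of ParentEd are {Attendance}; none are in {Neighborhood}.
Condition 2 (every backdoor path blocked by {Neighborhood}):
  P1: blocked at chain node Neighborhood ∈ conditioning set.
  P2: blocked at collider ClassSize (neither it nor any descendant is in the conditioning set).
  P3: blocked at chain node Neighborhood ∈ conditioning set.
{Neighborhood} satisfies the backdoor criterion.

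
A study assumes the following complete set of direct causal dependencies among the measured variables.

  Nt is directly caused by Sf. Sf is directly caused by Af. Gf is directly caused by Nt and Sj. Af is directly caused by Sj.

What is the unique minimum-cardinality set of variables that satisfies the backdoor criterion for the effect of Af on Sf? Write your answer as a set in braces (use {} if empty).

{}

Variables eligible for adjustment (non-descendants of Af, excluding Af and Sf): {Sj}.
Backdoor paths from Af to Sf:
  P1: Af <- Sj -> Gf <- Nt <- Sf
Each backdoor path contains an unconditioned collider, so every path is already blocked with the empty conditioning set:
  P1: blocked at collider Gf (neither it nor any descendant is in the conditioning set).
The empty set is therefore the unique smallest valid set.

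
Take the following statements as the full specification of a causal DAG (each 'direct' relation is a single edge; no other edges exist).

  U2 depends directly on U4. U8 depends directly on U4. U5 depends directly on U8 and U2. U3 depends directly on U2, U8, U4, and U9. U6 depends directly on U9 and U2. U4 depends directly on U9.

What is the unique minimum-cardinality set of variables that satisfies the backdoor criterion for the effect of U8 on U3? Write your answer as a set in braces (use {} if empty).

{U4}

Variables eligible for adjustment (non-descendants of U8, excluding U8 and U3): {U2, U4, U6, U9}.
Backdoor paths from U8 to U3:
  P1: U8 <- U4 <- U9 -> U3
  P2: U8 <- U4 <- U9 -> U6 <- U2 -> U3
  P3: U8 <- U4 -> U2 -> U3
  P4: U8 <- U4 -> U2 -> U6 <- U9 -> U3
  P5: U8 <- U4 -> U3
The empty set is not sufficient: P1 (U8 <- U4 <- U9 -> U3) has no collider blocking it and no conditioned non-collider, so it is open.
Try {U4}:
  P1: blocked at chain node U4 ∈ conditioning set.
  P2: blocked at chain node U4 ∈ conditioning set.
  P3: blocked at fork node U4 ∈ conditioning set.
  P4: blocked at fork node U4 ∈ conditioning set.
  P5: blocked at fork node U4 ∈ conditioning set.
{U4} contains no descendant of U8 and blocks every backdoor path.
No other singleton works — e.g. {U9} leaves P3 open — so {U4} is the unique smallest valid adjustment set.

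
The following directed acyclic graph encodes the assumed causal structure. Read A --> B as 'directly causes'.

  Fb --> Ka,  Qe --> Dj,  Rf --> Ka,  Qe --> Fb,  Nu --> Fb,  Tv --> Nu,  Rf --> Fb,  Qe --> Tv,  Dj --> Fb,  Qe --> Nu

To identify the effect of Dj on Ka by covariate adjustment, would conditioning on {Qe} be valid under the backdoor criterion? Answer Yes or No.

Backdoor paths from Dj to Ka (paths whose first edge points into Dj):
  P1: Dj <- Qe -> Tv -> Nu -> Fb <- Rf -> Ka
  P2: Dj <- Qe -> Tv -> Nu -> Fb -> Ka
  P3: Dj <- Qe -> Nu -> Fb <- Rf -> Ka
  P4: Dj <- Qe -> Nu -> Fb -> Ka
  P5: Dj <- Qe -> Fb <- Rf -> Ka
  P6: Dj <- Qe -> Fb -> Ka
Condition 1 (no descendant of Dj in the set): holds — descendants of Dj are {Fb, Ka}; none are in {Qe}.
Condition 2 (every backdoor path blocked by {Qe}):
  P1: blocked at fork node Qe ∈ conditioning set.
  P2: blocked at fork node Qe ∈ conditioning set.
  P3: blocked at fork node Qe ∈ conditioning set.
  P4: blocked at fork node Qe ∈ conditioning set.
  P5: blocked at fork node Qe ∈ conditioning set.
  P6: blocked at fork node Qe ∈ conditioning set.
{Qe} satisfies the backdoor criterion.

Yes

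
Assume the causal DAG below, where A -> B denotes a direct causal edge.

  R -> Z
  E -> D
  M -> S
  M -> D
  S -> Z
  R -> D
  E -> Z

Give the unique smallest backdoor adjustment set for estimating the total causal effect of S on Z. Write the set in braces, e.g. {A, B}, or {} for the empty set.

Variables eligible for adjustment (non-descendants of S, excluding S and Z): {D, E, M, R}.
Backdoor paths from S to Z:
  P1: S <- M -> D <- E -> Z
  P2: S <- M -> D <- R -> Z
Each backdoor path contains an unconditioned collider, so every path is already blocked with the empty conditioning set:
  P1: blocked at collider D (neither it nor any descendant is in the conditioning set).
  P2: blocked at collider D (neither it nor any descendant is in the conditioning set).
The empty set is therefore the unique smallest valid set.

{}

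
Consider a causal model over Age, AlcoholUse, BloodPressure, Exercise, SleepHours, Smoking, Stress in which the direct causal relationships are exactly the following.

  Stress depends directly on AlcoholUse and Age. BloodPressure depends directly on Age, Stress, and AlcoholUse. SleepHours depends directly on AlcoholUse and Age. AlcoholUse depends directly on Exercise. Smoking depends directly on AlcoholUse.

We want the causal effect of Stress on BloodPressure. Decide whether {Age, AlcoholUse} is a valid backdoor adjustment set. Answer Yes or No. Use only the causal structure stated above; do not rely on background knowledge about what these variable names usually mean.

Yes

Backdoor paths from Stress to BloodPressure (paths whose first edge points into Stress):
  P1: Stress <- Age -> SleepHours <- AlcoholUse -> BloodPressure
  P2: Stress <- Age -> BloodPressure
  P3: Stress <- AlcoholUse -> SleepHours <- Age -> BloodPressure
  P4: Stress <- AlcoholUse -> BloodPressure
Condition 1 (no descendant of Stress in the set): holds — descendants of Stress are {BloodPressure}; none are in {Age, AlcoholUse}.
Condition 2 (every backdoor path blocked by {Age, AlcoholUse}):
  P1: blocked at fork node Age ∈ conditioning set.
  P2: blocked at fork node Age ∈ conditioning set.
  P3: blocked at fork node AlcoholUse ∈ conditioning set.
  P4: blocked at fork node AlcoholUse ∈ conditioning set.
{Age, AlcoholUse} satisfies the backdoor criterion.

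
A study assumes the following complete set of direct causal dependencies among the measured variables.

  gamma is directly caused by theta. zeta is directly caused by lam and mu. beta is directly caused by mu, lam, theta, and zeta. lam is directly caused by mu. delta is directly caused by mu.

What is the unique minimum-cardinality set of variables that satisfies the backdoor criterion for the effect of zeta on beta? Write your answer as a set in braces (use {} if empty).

{lam, mu}

Variables eligible for adjustment (non-descendants of zeta, excluding zeta and beta): {delta, gamma, lam, mu, theta}.
Backdoor paths from zeta to beta:
  P1: zeta <- mu -> lam -> beta
  P2: zeta <- mu -> beta
  P3: zeta <- lam <- mu -> beta
  P4: zeta <- lam -> beta
The empty set is not sufficient: P1 (zeta <- mu -> lam -> beta) has no collider blocking it and no conditioned non-collider, so it is open.
Try {lam, mu}:
  P1: blocked at fork node mu ∈ conditioning set.
  P2: blocked at fork node mu ∈ conditioning set.
  P3: blocked at chain node lam ∈ conditioning set.
  P4: blocked at fork node lam ∈ conditioning set.
{lam, mu} contains no descendant of zeta and blocks every backdoor path.
Every element of {lam, mu} is needed (dropping lam leaves P4 open; dropping mu leaves P2 open), so no proper subset is valid.
Among all size-2 subsets of the eligible variables, only {lam, mu} blocks every backdoor path, so it is the unique smallest valid adjustment set.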